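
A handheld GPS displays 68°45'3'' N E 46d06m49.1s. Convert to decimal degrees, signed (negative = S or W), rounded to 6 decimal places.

68.750833, 46.113639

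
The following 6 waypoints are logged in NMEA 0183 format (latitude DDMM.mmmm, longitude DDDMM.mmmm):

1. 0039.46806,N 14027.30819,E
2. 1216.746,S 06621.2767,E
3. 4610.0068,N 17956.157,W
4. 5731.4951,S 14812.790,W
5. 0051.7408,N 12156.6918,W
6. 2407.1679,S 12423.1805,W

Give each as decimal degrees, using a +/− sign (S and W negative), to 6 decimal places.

Point 1:
  Lat: degrees = first 2 digits = 0, minutes = 39.46806; 0 + 39.46806/60 = 0.6578010
  N ⇒ keep positive
  λ: split at 3 digits → 140° and 27.30819′; 140 + 27.30819/60 = 140.4551365
  E ⇒ keep positive
Point 2:
  Lat: degrees = first 2 digits = 12, minutes = 16.746; 12 + 16.746/60 = 12.2791000
  S ⇒ negate
  λ: split at 3 digits → 066° and 21.2767′; 66 + 21.2767/60 = 66.3546117
  E ⇒ keep positive
Point 3:
  Lat: split at 2 digits → 46° and 10.0068′; 46 + 10.0068/60 = 46.1667800
  N ⇒ keep positive
  λ: split at 3 digits → 179° and 56.157′; 179 + 56.157/60 = 179.9359500
  W → negative
Point 4:
  Lat: degrees = first 2 digits = 57, minutes = 31.4951; 57 + 31.4951/60 = 57.5249183
  hemisphere S, so the sign is −
  Lon: degrees = first 3 digits = 148, minutes = 12.79; 148 + 12.79/60 = 148.2131667
  W ⇒ negate
Point 5:
  Latitude: split at 2 digits → 00° and 51.7408′; 0 + 51.7408/60 = 0.8623467
  N ⇒ keep positive
  Lon: split at 3 digits → 121° and 56.6918′; 121 + 56.6918/60 = 121.9448633
  hemisphere W, so the sign is −
Point 6:
  φ: degrees = first 2 digits = 24, minutes = 7.1679; 24 + 7.1679/60 = 24.1194650
  S ⇒ negate
  λ: split at 3 digits → 124° and 23.1805′; 124 + 23.1805/60 = 124.3863417
  hemisphere W, so the sign is −

1. 0.657801, 140.455137
2. -12.279100, 66.354612
3. 46.166780, -179.935950
4. -57.524918, -148.213167
5. 0.862347, -121.944863
6. -24.119465, -124.386342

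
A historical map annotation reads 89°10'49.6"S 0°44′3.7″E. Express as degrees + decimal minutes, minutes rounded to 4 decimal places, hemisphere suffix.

Latitude: 10 + 49.6/60 = 10.826667′
Lon: seconds/60 = 0.06167; minutes = 44 + 0.06167 = 44.061667

89° 10.8267′ S, 0° 44.0617′ E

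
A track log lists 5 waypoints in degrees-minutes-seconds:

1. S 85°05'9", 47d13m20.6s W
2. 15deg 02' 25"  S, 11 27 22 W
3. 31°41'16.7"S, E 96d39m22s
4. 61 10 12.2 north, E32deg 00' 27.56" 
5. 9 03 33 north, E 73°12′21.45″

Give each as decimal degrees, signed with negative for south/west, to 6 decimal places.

Point 1:
  φ: 85° + 5/60 + 9/3600 = 85 + 0.083333 + 0.002500 = 85.0858333
  hemisphere S, so the sign is −
  λ: 47° + 13/60 + 20.6/3600 = 47 + 0.216667 + 0.005722 = 47.2223889
  W → negative
Point 2:
  Lat: 15 + 2/60 + 25/3600 = 15.0402778
  S ⇒ negate
  Longitude: 11 + 27/60 + 22/3600 = 11.4561111
  W → negative
Point 3:
  φ: 41′ + 16.7″ = 41.27833′; 31 + 41.27833/60 = 31.6879722
  S ⇒ negate
  Longitude: 39′ + 22″ = 39.36667′; 96 + 39.36667/60 = 96.6561111
  E ⇒ keep positive
Point 4:
  φ: 61° + 10/60 + 12.2/3600 = 61 + 0.166667 + 0.003389 = 61.1700556
  N ⇒ keep positive
  λ: 32° + 0/60 + 27.56/3600 = 32 + 0.000000 + 0.007656 = 32.0076556
  E → positive
Point 5:
  φ: 3′ + 33″ = 3.55000′; 9 + 3.55000/60 = 9.0591667
  N ⇒ keep positive
  λ: 73° + 12/60 + 21.45/3600 = 73 + 0.200000 + 0.005958 = 73.2059583
  E → positive

1. -85.085833, -47.222389
2. -15.040278, -11.456111
3. -31.687972, 96.656111
4. 61.170056, 32.007656
5. 9.059167, 73.205958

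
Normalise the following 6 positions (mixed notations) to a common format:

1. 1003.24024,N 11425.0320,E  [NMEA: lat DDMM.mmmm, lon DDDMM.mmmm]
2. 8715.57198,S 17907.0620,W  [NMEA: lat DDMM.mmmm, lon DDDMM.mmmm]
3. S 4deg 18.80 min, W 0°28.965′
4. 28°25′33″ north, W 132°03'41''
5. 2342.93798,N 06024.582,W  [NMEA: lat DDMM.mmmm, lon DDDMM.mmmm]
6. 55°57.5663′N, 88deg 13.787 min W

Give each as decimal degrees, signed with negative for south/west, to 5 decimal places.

Point 1:
  φ: split at 2 digits → 10° and 3.24024′; 10 + 3.24024/60 = 10.054004
  N → positive
  Lon: split at 3 digits → 114° and 25.032′; 114 + 25.032/60 = 114.417200
  E → positive
Point 2:
  Latitude: degrees = first 2 digits = 87, minutes = 15.57198; 87 + 15.57198/60 = 87.259533
  S ⇒ negate
  Lon: split at 3 digits → 179° and 7.062′; 179 + 7.062/60 = 179.117700
  W ⇒ negate
Point 3:
  φ: 4 + 18.8/60 = 4.313333
  S → negative
  Lon: 0 + 28.965/60 = 0.482750
  hemisphere W, so the sign is −
Point 4:
  φ: 28 + 25/60 + 33/3600 = 28.425833
  N → positive
  λ: 3′ + 41″ = 3.68333′; 132 + 3.68333/60 = 132.061389
  W ⇒ negate
Point 5:
  φ: split at 2 digits → 23° and 42.93798′; 23 + 42.93798/60 = 23.715633
  N ⇒ keep positive
  Lon: degrees = first 3 digits = 60, minutes = 24.582; 60 + 24.582/60 = 60.409700
  hemisphere W, so the sign is −
Point 6:
  φ: 57.5663′ = 0.959438°; total 55.959438
  N ⇒ keep positive
  λ: 88 + 13.787/60 = 88.229783
  hemisphere W, so the sign is −

1. 10.05400, 114.41720
2. -87.25953, -179.11770
3. -4.31333, -0.48275
4. 28.42583, -132.06139
5. 23.71563, -60.40970
6. 55.95944, -88.22978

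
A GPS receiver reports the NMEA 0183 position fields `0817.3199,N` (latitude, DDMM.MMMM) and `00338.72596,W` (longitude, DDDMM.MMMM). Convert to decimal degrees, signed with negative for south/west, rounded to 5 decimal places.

φ: split at 2 digits → 08° and 17.3199′; 8 + 17.3199/60 = 8.288665
N → positive
λ: degrees = first 3 digits = 3, minutes = 38.72596; 3 + 38.72596/60 = 3.645433
W → negative

8.28867, -3.64543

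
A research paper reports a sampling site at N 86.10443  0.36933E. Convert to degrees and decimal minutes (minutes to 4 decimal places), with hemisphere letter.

φ: 86° + 0.104430 × 60 = 86° 6.265800′
λ: fractional part 0.369330 → 22.159800 minutes

86° 6.2658′ N, 0° 22.1598′ E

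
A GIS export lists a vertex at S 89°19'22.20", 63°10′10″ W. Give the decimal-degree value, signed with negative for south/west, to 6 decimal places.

Lat: 19′ + 22.2″ = 19.37000′; 89 + 19.37000/60 = 89.3228333
S ⇒ negate
Longitude: 63° + 10/60 + 10/3600 = 63 + 0.166667 + 0.002778 = 63.1694444
W ⇒ negate

-89.322833, -63.169444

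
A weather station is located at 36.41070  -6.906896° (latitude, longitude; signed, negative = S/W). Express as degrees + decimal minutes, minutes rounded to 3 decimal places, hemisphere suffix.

36° 24.642′ N, 6° 54.414′ W

Latitude: minutes = (36.410700 − 36) × 60 = 24.64200
Longitude is negative → W; |value| = 6.906896
λ: minutes = (6.906896 − 6) × 60 = 54.41376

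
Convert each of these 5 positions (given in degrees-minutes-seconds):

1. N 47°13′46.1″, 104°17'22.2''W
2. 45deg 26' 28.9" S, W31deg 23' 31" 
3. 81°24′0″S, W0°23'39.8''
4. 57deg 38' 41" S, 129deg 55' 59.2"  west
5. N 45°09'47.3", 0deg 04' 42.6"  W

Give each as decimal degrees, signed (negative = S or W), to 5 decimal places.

Point 1:
  Latitude: 13′ + 46.1″ = 13.76833′; 47 + 13.76833/60 = 47.229472
  N ⇒ keep positive
  Lon: 104° + 17/60 + 22.2/3600 = 104 + 0.283333 + 0.006167 = 104.289500
  W → negative
Point 2:
  Lat: 45° + 26/60 + 28.9/3600 = 45 + 0.433333 + 0.008028 = 45.441361
  hemisphere S, so the sign is −
  λ: 23′ + 31″ = 23.51667′; 31 + 23.51667/60 = 31.391944
  hemisphere W, so the sign is −
Point 3:
  φ: 81 + 24/60 + 0/3600 = 81.400000
  S ⇒ negate
  Lon: 0 + 23/60 + 39.8/3600 = 0.394389
  hemisphere W, so the sign is −
Point 4:
  φ: 57° + 38/60 + 41/3600 = 57 + 0.633333 + 0.011389 = 57.644722
  S → negative
  Lon: 129° + 55/60 + 59.2/3600 = 129 + 0.916667 + 0.016444 = 129.933111
  hemisphere W, so the sign is −
Point 5:
  Latitude: 9′ + 47.3″ = 9.78833′; 45 + 9.78833/60 = 45.163139
  N → positive
  Lon: 0 + 4/60 + 42.6/3600 = 0.078500
  W → negative

1. 47.22947, -104.28950
2. -45.44136, -31.39194
3. -81.40000, -0.39439
4. -57.64472, -129.93311
5. 45.16314, -0.07850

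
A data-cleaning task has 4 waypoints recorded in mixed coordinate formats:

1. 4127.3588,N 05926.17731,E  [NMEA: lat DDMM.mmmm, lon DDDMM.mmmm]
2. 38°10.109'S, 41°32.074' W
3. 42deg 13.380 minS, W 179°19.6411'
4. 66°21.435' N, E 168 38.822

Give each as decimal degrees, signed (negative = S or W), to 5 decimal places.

Point 1:
  φ: split at 2 digits → 41° and 27.3588′; 41 + 27.3588/60 = 41.455980
  N → positive
  λ: split at 3 digits → 059° and 26.17731′; 59 + 26.17731/60 = 59.436289
  E → positive
Point 2:
  Latitude: 38 + 10.109/60 = 38.168483
  hemisphere S, so the sign is −
  Longitude: 41 + 32.074/60 = 41.534567
  W ⇒ negate
Point 3:
  φ: 13.38′ = 0.223000°; total 42.223000
  hemisphere S, so the sign is −
  Lon: 19.6411′ = 0.327352°; total 179.327352
  W ⇒ negate
Point 4:
  Lat: 66 + 21.435/60 = 66.357250
  N → positive
  Longitude: 168 + 38.822/60 = 168.647033
  E → positive

1. 41.45598, 59.43629
2. -38.16848, -41.53457
3. -42.22300, -179.32735
4. 66.35725, 168.64703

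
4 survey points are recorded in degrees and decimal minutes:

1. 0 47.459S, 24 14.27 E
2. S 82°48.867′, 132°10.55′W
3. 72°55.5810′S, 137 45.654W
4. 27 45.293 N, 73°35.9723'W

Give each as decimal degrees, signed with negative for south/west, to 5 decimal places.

1. -0.79098, 24.23783
2. -82.81445, -132.17583
3. -72.92635, -137.76090
4. 27.75488, -73.59954

Point 1:
  φ: 0 + 47.459/60 = 0.790983
  S → negative
  λ: 24 + 14.27/60 = 24.237833
  E ⇒ keep positive
Point 2:
  Latitude: 48.867′ = 0.814450°; total 82.814450
  hemisphere S, so the sign is −
  λ: 132 + 10.55/60 = 132.175833
  W → negative
Point 3:
  φ: 55.581′ = 0.926350°; total 72.926350
  S → negative
  λ: 45.654′ = 0.760900°; total 137.760900
  hemisphere W, so the sign is −
Point 4:
  Latitude: 27 + 45.293/60 = 27.754883
  N ⇒ keep positive
  λ: 35.9723′ = 0.599538°; total 73.599538
  W → negative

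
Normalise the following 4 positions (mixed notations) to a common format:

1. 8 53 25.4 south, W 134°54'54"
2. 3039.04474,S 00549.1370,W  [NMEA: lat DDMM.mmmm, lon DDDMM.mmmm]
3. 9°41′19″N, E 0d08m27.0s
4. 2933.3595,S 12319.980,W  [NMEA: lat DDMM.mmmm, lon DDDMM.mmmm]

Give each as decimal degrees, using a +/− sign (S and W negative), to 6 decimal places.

1. -8.890389, -134.915000
2. -30.650746, -5.818950
3. 9.688611, 0.140833
4. -29.555992, -123.333000

Point 1:
  φ: 53′ + 25.4″ = 53.42333′; 8 + 53.42333/60 = 8.8903889
  S ⇒ negate
  λ: 54′ + 54″ = 54.90000′; 134 + 54.90000/60 = 134.9150000
  W ⇒ negate
Point 2:
  φ: degrees = first 2 digits = 30, minutes = 39.04474; 30 + 39.04474/60 = 30.6507457
  S → negative
  Longitude: split at 3 digits → 005° and 49.137′; 5 + 49.137/60 = 5.8189500
  W → negative
Point 3:
  Latitude: 41′ + 19″ = 41.31667′; 9 + 41.31667/60 = 9.6886111
  N → positive
  Longitude: 0° + 8/60 + 27/3600 = 0 + 0.133333 + 0.007500 = 0.1408333
  E → positive
Point 4:
  Latitude: split at 2 digits → 29° and 33.3595′; 29 + 33.3595/60 = 29.5559917
  S → negative
  Longitude: split at 3 digits → 123° and 19.98′; 123 + 19.98/60 = 123.3330000
  hemisphere W, so the sign is −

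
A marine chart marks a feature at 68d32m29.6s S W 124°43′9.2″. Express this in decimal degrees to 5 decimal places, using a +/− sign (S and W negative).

Latitude: 32′ + 29.6″ = 32.49333′; 68 + 32.49333/60 = 68.541556
S ⇒ negate
Lon: 43′ + 9.2″ = 43.15333′; 124 + 43.15333/60 = 124.719222
hemisphere W, so the sign is −

-68.54156, -124.71922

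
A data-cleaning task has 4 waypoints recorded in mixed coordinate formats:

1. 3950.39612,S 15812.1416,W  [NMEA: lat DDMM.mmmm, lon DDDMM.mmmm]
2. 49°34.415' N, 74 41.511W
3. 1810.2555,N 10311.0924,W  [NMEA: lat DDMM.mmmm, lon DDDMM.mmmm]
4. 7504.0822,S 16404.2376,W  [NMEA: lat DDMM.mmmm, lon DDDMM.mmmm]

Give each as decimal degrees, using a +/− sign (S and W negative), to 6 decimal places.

Point 1:
  φ: degrees = first 2 digits = 39, minutes = 50.39612; 39 + 50.39612/60 = 39.8399353
  S → negative
  λ: degrees = first 3 digits = 158, minutes = 12.1416; 158 + 12.1416/60 = 158.2023600
  hemisphere W, so the sign is −
Point 2:
  φ: 49 + 34.415/60 = 49.5735833
  N ⇒ keep positive
  λ: 74 + 41.511/60 = 74.6918500
  W ⇒ negate
Point 3:
  Lat: split at 2 digits → 18° and 10.2555′; 18 + 10.2555/60 = 18.1709250
  N → positive
  Longitude: split at 3 digits → 103° and 11.0924′; 103 + 11.0924/60 = 103.1848733
  hemisphere W, so the sign is −
Point 4:
  φ: degrees = first 2 digits = 75, minutes = 4.0822; 75 + 4.0822/60 = 75.0680367
  S → negative
  Lon: split at 3 digits → 164° and 4.2376′; 164 + 4.2376/60 = 164.0706267
  hemisphere W, so the sign is −

1. -39.839935, -158.202360
2. 49.573583, -74.691850
3. 18.170925, -103.184873
4. -75.068037, -164.070627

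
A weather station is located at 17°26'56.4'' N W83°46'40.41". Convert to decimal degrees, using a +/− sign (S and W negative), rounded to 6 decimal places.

Lat: 17° + 26/60 + 56.4/3600 = 17 + 0.433333 + 0.015667 = 17.4490000
N → positive
Lon: 83° + 46/60 + 40.41/3600 = 83 + 0.766667 + 0.011225 = 83.7778917
W ⇒ negate

17.449000, -83.777892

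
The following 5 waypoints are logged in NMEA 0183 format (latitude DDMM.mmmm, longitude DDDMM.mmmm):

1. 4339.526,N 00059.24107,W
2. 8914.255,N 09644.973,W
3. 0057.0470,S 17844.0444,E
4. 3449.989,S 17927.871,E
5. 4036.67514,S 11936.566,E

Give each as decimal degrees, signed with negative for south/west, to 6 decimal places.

1. 43.658767, -0.987351
2. 89.237583, -96.749550
3. -0.950783, 178.734073
4. -34.833150, 179.464517
5. -40.611252, 119.609433

Point 1:
  Lat: split at 2 digits → 43° and 39.526′; 43 + 39.526/60 = 43.6587667
  N → positive
  Longitude: split at 3 digits → 000° and 59.24107′; 0 + 59.24107/60 = 0.9873512
  W ⇒ negate
Point 2:
  Lat: split at 2 digits → 89° and 14.255′; 89 + 14.255/60 = 89.2375833
  N ⇒ keep positive
  λ: degrees = first 3 digits = 96, minutes = 44.973; 96 + 44.973/60 = 96.7495500
  W ⇒ negate
Point 3:
  Latitude: degrees = first 2 digits = 0, minutes = 57.047; 0 + 57.047/60 = 0.9507833
  hemisphere S, so the sign is −
  Longitude: split at 3 digits → 178° and 44.0444′; 178 + 44.0444/60 = 178.7340733
  E ⇒ keep positive
Point 4:
  φ: split at 2 digits → 34° and 49.989′; 34 + 49.989/60 = 34.8331500
  S ⇒ negate
  λ: degrees = first 3 digits = 179, minutes = 27.871; 179 + 27.871/60 = 179.4645167
  E ⇒ keep positive
Point 5:
  Latitude: split at 2 digits → 40° and 36.67514′; 40 + 36.67514/60 = 40.6112523
  S ⇒ negate
  λ: degrees = first 3 digits = 119, minutes = 36.566; 119 + 36.566/60 = 119.6094333
  E → positive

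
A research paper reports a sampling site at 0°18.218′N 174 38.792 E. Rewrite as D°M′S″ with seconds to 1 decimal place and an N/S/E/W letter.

Lat: fractional minutes 0.21800 × 60 = 13.080″
Lon: 38.79200′ → 38′ and 0.79200 × 60 = 47.520″

0°18′13.1″ N, 174°38′47.5″ E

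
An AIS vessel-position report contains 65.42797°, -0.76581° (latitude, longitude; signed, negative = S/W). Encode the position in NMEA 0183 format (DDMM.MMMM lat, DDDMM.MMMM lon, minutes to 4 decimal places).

6525.6782,N / 00045.9486,W

Lat: 65° + 0.427970 × 60 = 65° 25.678200′
Longitude is negative → W; |value| = 0.765810
Lon: minutes = (0.765810 − 0) × 60 = 45.948600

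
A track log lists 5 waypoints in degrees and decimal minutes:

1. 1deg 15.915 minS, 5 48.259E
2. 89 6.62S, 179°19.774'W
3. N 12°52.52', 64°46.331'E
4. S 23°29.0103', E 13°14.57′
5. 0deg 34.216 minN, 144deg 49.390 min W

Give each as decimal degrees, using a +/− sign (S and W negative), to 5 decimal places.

1. -1.26525, 5.80432
2. -89.11033, -179.32957
3. 12.87533, 64.77218
4. -23.48351, 13.24283
5. 0.57027, -144.82317

Point 1:
  φ: 15.915′ = 0.265250°; total 1.265250
  S ⇒ negate
  Lon: 5 + 48.259/60 = 5.804317
  E ⇒ keep positive
Point 2:
  φ: 6.62′ = 0.110333°; total 89.110333
  S → negative
  Lon: 19.774′ = 0.329567°; total 179.329567
  W ⇒ negate
Point 3:
  φ: 52.52′ = 0.875333°; total 12.875333
  N → positive
  Lon: 64 + 46.331/60 = 64.772183
  E ⇒ keep positive
Point 4:
  Lat: 23 + 29.0103/60 = 23.483505
  hemisphere S, so the sign is −
  λ: 13 + 14.57/60 = 13.242833
  E ⇒ keep positive
Point 5:
  φ: 34.216′ = 0.570267°; total 0.570267
  N ⇒ keep positive
  Longitude: 144 + 49.39/60 = 144.823167
  W ⇒ negate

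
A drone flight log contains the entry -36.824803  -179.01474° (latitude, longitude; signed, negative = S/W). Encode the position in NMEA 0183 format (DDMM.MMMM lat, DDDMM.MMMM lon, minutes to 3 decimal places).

Latitude is negative → S; |value| = 36.824803
φ: 36° + 0.824803 × 60 = 36° 49.48818′
Longitude is negative → W; |value| = 179.014740
Lon: minutes = (179.014740 − 179) × 60 = 0.88440

3649.488,S / 17900.884,W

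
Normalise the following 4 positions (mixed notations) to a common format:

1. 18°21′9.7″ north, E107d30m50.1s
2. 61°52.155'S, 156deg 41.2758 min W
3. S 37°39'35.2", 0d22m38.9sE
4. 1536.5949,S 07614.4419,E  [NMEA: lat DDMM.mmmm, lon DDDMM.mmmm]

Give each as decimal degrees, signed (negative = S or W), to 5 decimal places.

1. 18.35269, 107.51392
2. -61.86925, -156.68793
3. -37.65978, 0.37747
4. -15.60992, 76.24070

Point 1:
  Lat: 21′ + 9.7″ = 21.16167′; 18 + 21.16167/60 = 18.352694
  N → positive
  Longitude: 107° + 30/60 + 50.1/3600 = 107 + 0.500000 + 0.013917 = 107.513917
  E ⇒ keep positive
Point 2:
  φ: 52.155′ = 0.869250°; total 61.869250
  hemisphere S, so the sign is −
  Lon: 156 + 41.2758/60 = 156.687930
  hemisphere W, so the sign is −
Point 3:
  Latitude: 39′ + 35.2″ = 39.58667′; 37 + 39.58667/60 = 37.659778
  hemisphere S, so the sign is −
  λ: 0 + 22/60 + 38.9/3600 = 0.377472
  E → positive
Point 4:
  Lat: split at 2 digits → 15° and 36.5949′; 15 + 36.5949/60 = 15.609915
  S ⇒ negate
  Longitude: split at 3 digits → 076° and 14.4419′; 76 + 14.4419/60 = 76.240698
  E ⇒ keep positive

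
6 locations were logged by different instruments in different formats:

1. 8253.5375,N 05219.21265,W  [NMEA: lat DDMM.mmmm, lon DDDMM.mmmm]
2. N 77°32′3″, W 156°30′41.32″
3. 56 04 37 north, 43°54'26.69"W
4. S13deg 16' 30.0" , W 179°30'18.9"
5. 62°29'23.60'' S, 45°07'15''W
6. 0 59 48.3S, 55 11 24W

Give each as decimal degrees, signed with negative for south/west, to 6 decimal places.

1. 82.892292, -52.320211
2. 77.534167, -156.511478
3. 56.076944, -43.907414
4. -13.275000, -179.505250
5. -62.489889, -45.120833
6. -0.996750, -55.190000

Point 1:
  Lat: degrees = first 2 digits = 82, minutes = 53.5375; 82 + 53.5375/60 = 82.8922917
  N → positive
  Lon: split at 3 digits → 052° and 19.21265′; 52 + 19.21265/60 = 52.3202108
  W → negative
Point 2:
  φ: 77 + 32/60 + 3/3600 = 77.5341667
  N → positive
  Lon: 156° + 30/60 + 41.32/3600 = 156 + 0.500000 + 0.011478 = 156.5114778
  W → negative
Point 3:
  Latitude: 56° + 4/60 + 37/3600 = 56 + 0.066667 + 0.010278 = 56.0769444
  N ⇒ keep positive
  Lon: 43 + 54/60 + 26.69/3600 = 43.9074139
  W → negative
Point 4:
  Latitude: 13° + 16/60 + 30/3600 = 13 + 0.266667 + 0.008333 = 13.2750000
  S ⇒ negate
  Longitude: 179° + 30/60 + 18.9/3600 = 179 + 0.500000 + 0.005250 = 179.5052500
  hemisphere W, so the sign is −
Point 5:
  φ: 62° + 29/60 + 23.6/3600 = 62 + 0.483333 + 0.006556 = 62.4898889
  S ⇒ negate
  Longitude: 45 + 7/60 + 15/3600 = 45.1208333
  W ⇒ negate
Point 6:
  Latitude: 0° + 59/60 + 48.3/3600 = 0 + 0.983333 + 0.013417 = 0.9967500
  S → negative
  Lon: 11′ + 24″ = 11.40000′; 55 + 11.40000/60 = 55.1900000
  W → negative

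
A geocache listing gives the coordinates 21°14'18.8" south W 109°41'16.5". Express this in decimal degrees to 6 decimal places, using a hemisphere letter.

21.238556° S, 109.687917° W

Latitude: 21 + 14/60 + 18.8/3600 = 21.2385556
Longitude: 109 + 41/60 + 16.5/3600 = 109.6879167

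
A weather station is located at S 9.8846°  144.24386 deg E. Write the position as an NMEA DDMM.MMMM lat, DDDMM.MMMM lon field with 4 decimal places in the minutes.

Lat: 9° + 0.884600 × 60 = 9° 53.076000′
Lon: minutes = (144.243860 − 144) × 60 = 14.631600

0953.0760,S / 14414.6316,E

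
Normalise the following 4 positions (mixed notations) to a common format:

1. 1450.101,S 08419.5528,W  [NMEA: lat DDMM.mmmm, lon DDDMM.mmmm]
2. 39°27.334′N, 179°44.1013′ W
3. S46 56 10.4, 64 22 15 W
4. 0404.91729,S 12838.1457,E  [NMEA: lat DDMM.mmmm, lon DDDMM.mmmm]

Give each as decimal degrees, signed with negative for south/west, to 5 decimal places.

Point 1:
  Lat: degrees = first 2 digits = 14, minutes = 50.101; 14 + 50.101/60 = 14.835017
  hemisphere S, so the sign is −
  λ: degrees = first 3 digits = 84, minutes = 19.5528; 84 + 19.5528/60 = 84.325880
  W ⇒ negate
Point 2:
  φ: 27.334′ = 0.455567°; total 39.455567
  N → positive
  Lon: 179 + 44.1013/60 = 179.735022
  W → negative
Point 3:
  Latitude: 56′ + 10.4″ = 56.17333′; 46 + 56.17333/60 = 46.936222
  hemisphere S, so the sign is −
  λ: 64° + 22/60 + 15/3600 = 64 + 0.366667 + 0.004167 = 64.370833
  W → negative
Point 4:
  Lat: split at 2 digits → 04° and 4.91729′; 4 + 4.91729/60 = 4.081955
  S → negative
  Longitude: degrees = first 3 digits = 128, minutes = 38.1457; 128 + 38.1457/60 = 128.635762
  E ⇒ keep positive

1. -14.83502, -84.32588
2. 39.45557, -179.73502
3. -46.93622, -64.37083
4. -4.08195, 128.63576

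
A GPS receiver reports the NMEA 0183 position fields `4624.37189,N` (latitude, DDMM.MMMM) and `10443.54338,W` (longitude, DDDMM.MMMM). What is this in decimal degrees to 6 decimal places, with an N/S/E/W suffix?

Lat: split at 2 digits → 46° and 24.37189′; 46 + 24.37189/60 = 46.4061982
Longitude: split at 3 digits → 104° and 43.54338′; 104 + 43.54338/60 = 104.7257230

46.406198° N, 104.725723° W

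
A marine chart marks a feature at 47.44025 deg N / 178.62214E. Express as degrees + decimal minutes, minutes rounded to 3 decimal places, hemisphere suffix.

47° 26.415′ N, 178° 37.328′ E

Latitude: fractional part 0.440250 → 26.41500 minutes
Longitude: 178° + 0.622140 × 60 = 178° 37.32840′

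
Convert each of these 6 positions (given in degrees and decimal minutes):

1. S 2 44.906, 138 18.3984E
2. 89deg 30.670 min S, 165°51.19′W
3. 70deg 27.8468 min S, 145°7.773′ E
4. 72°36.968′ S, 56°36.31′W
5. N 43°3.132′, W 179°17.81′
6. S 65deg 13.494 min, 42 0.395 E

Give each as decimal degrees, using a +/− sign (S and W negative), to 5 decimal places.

1. -2.74843, 138.30664
2. -89.51117, -165.85317
3. -70.46411, 145.12955
4. -72.61613, -56.60517
5. 43.05220, -179.29683
6. -65.22490, 42.00658

Point 1:
  φ: 44.906′ = 0.748433°; total 2.748433
  hemisphere S, so the sign is −
  Longitude: 138 + 18.3984/60 = 138.306640
  E → positive
Point 2:
  Latitude: 30.67′ = 0.511167°; total 89.511167
  S ⇒ negate
  Longitude: 165 + 51.19/60 = 165.853167
  hemisphere W, so the sign is −
Point 3:
  Lat: 70 + 27.8468/60 = 70.464113
  hemisphere S, so the sign is −
  Lon: 7.773′ = 0.129550°; total 145.129550
  E → positive
Point 4:
  Lat: 36.968′ = 0.616133°; total 72.616133
  S → negative
  Lon: 36.31′ = 0.605167°; total 56.605167
  hemisphere W, so the sign is −
Point 5:
  Lat: 3.132′ = 0.052200°; total 43.052200
  N → positive
  Longitude: 17.81′ = 0.296833°; total 179.296833
  W → negative
Point 6:
  Latitude: 13.494′ = 0.224900°; total 65.224900
  S ⇒ negate
  Longitude: 42 + 0.395/60 = 42.006583
  E ⇒ keep positive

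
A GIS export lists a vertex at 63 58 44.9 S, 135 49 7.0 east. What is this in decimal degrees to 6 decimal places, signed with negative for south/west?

φ: 58′ + 44.9″ = 58.74833′; 63 + 58.74833/60 = 63.9791389
S ⇒ negate
Lon: 135° + 49/60 + 7/3600 = 135 + 0.816667 + 0.001944 = 135.8186111
E → positive

-63.979139, 135.818611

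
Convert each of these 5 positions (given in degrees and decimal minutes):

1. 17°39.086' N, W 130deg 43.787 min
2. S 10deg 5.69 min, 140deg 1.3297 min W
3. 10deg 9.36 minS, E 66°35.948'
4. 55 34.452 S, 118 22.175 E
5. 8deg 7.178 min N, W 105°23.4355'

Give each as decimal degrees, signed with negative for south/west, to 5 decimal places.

1. 17.65143, -130.72978
2. -10.09483, -140.02216
3. -10.15600, 66.59913
4. -55.57420, 118.36958
5. 8.11963, -105.39059

Point 1:
  Latitude: 17 + 39.086/60 = 17.651433
  N ⇒ keep positive
  λ: 43.787′ = 0.729783°; total 130.729783
  hemisphere W, so the sign is −
Point 2:
  Latitude: 5.69′ = 0.094833°; total 10.094833
  S ⇒ negate
  λ: 1.3297′ = 0.022162°; total 140.022162
  hemisphere W, so the sign is −
Point 3:
  φ: 10 + 9.36/60 = 10.156000
  S ⇒ negate
  Longitude: 66 + 35.948/60 = 66.599133
  E ⇒ keep positive
Point 4:
  Lat: 55 + 34.452/60 = 55.574200
  S ⇒ negate
  Lon: 118 + 22.175/60 = 118.369583
  E ⇒ keep positive
Point 5:
  φ: 8 + 7.178/60 = 8.119633
  N → positive
  Lon: 23.4355′ = 0.390592°; total 105.390592
  W ⇒ negate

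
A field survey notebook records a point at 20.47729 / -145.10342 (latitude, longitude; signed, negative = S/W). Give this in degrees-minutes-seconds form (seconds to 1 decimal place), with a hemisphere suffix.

20°28′38.2″ N, 145°06′12.3″ W

φ: 0.477290° → 28.63740′; 0.63740 × 60 = 38.244″
Longitude is negative → W; |value| = 145.103420
λ: whole degrees 145; 6.20520′ → 6′ and 12.312″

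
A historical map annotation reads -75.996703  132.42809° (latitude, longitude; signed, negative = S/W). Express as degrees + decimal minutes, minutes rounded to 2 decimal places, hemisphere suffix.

75° 59.80′ S, 132° 25.69′ E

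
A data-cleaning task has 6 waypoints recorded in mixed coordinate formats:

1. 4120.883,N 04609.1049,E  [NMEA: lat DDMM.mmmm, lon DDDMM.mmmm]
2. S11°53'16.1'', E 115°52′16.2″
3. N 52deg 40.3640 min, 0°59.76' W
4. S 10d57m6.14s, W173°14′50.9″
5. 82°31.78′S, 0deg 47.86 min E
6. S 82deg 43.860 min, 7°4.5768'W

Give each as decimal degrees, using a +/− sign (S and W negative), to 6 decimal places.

1. 41.348050, 46.151748
2. -11.887806, 115.871167
3. 52.672733, -0.996000
4. -10.951706, -173.247472
5. -82.529667, 0.797667
6. -82.731000, -7.076280

Point 1:
  Latitude: split at 2 digits → 41° and 20.883′; 41 + 20.883/60 = 41.3480500
  N ⇒ keep positive
  λ: split at 3 digits → 046° and 9.1049′; 46 + 9.1049/60 = 46.1517483
  E → positive
Point 2:
  Lat: 11 + 53/60 + 16.1/3600 = 11.8878056
  hemisphere S, so the sign is −
  Lon: 115° + 52/60 + 16.2/3600 = 115 + 0.866667 + 0.004500 = 115.8711667
  E → positive
Point 3:
  Lat: 40.364′ = 0.672733°; total 52.6727333
  N → positive
  λ: 59.76′ = 0.996000°; total 0.9960000
  hemisphere W, so the sign is −
Point 4:
  φ: 57′ + 6.14″ = 57.10233′; 10 + 57.10233/60 = 10.9517056
  hemisphere S, so the sign is −
  λ: 14′ + 50.9″ = 14.84833′; 173 + 14.84833/60 = 173.2474722
  W → negative
Point 5:
  Latitude: 31.78′ = 0.529667°; total 82.5296667
  hemisphere S, so the sign is −
  Longitude: 0 + 47.86/60 = 0.7976667
  E → positive
Point 6:
  φ: 43.86′ = 0.731000°; total 82.7310000
  hemisphere S, so the sign is −
  Longitude: 4.5768′ = 0.076280°; total 7.0762800
  W → negative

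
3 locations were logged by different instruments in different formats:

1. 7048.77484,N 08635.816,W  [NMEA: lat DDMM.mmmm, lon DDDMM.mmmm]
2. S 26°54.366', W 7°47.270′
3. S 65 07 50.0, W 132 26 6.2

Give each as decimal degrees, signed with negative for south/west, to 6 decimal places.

1. 70.812914, -86.596933
2. -26.906100, -7.787833
3. -65.130556, -132.435056

Point 1:
  Lat: degrees = first 2 digits = 70, minutes = 48.77484; 70 + 48.77484/60 = 70.8129140
  N ⇒ keep positive
  Longitude: split at 3 digits → 086° and 35.816′; 86 + 35.816/60 = 86.5969333
  W ⇒ negate
Point 2:
  Lat: 54.366′ = 0.906100°; total 26.9061000
  S ⇒ negate
  Longitude: 7 + 47.27/60 = 7.7878333
  W → negative
Point 3:
  Latitude: 65° + 7/60 + 50/3600 = 65 + 0.116667 + 0.013889 = 65.1305556
  S → negative
  Lon: 132 + 26/60 + 6.2/3600 = 132.4350556
  W → negative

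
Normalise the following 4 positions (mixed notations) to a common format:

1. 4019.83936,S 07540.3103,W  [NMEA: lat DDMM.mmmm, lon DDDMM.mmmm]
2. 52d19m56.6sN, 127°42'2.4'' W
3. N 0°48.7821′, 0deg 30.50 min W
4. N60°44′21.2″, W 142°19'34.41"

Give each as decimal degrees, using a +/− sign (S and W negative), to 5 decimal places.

Point 1:
  Lat: degrees = first 2 digits = 40, minutes = 19.83936; 40 + 19.83936/60 = 40.330656
  S → negative
  Lon: degrees = first 3 digits = 75, minutes = 40.3103; 75 + 40.3103/60 = 75.671838
  hemisphere W, so the sign is −
Point 2:
  Latitude: 52° + 19/60 + 56.6/3600 = 52 + 0.316667 + 0.015722 = 52.332389
  N ⇒ keep positive
  Lon: 127 + 42/60 + 2.4/3600 = 127.700667
  W → negative
Point 3:
  Lat: 48.7821′ = 0.813035°; total 0.813035
  N ⇒ keep positive
  λ: 0 + 30.5/60 = 0.508333
  W ⇒ negate
Point 4:
  φ: 60° + 44/60 + 21.2/3600 = 60 + 0.733333 + 0.005889 = 60.739222
  N ⇒ keep positive
  Lon: 19′ + 34.41″ = 19.57350′; 142 + 19.57350/60 = 142.326225
  W ⇒ negate

1. -40.33066, -75.67184
2. 52.33239, -127.70067
3. 0.81304, -0.50833
4. 60.73922, -142.32623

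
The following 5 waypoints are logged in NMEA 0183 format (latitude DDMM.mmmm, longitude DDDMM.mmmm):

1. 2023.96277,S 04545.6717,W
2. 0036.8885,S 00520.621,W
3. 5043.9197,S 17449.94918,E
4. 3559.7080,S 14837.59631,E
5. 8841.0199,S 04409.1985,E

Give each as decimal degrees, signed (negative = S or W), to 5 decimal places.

Point 1:
  Latitude: degrees = first 2 digits = 20, minutes = 23.96277; 20 + 23.96277/60 = 20.399380
  hemisphere S, so the sign is −
  Lon: degrees = first 3 digits = 45, minutes = 45.6717; 45 + 45.6717/60 = 45.761195
  W ⇒ negate
Point 2:
  φ: split at 2 digits → 00° and 36.8885′; 0 + 36.8885/60 = 0.614808
  S ⇒ negate
  λ: degrees = first 3 digits = 5, minutes = 20.621; 5 + 20.621/60 = 5.343683
  W ⇒ negate
Point 3:
  Latitude: split at 2 digits → 50° and 43.9197′; 50 + 43.9197/60 = 50.731995
  S ⇒ negate
  Lon: split at 3 digits → 174° and 49.94918′; 174 + 49.94918/60 = 174.832486
  E ⇒ keep positive
Point 4:
  φ: degrees = first 2 digits = 35, minutes = 59.708; 35 + 59.708/60 = 35.995133
  S → negative
  λ: split at 3 digits → 148° and 37.59631′; 148 + 37.59631/60 = 148.626605
  E ⇒ keep positive
Point 5:
  φ: split at 2 digits → 88° and 41.0199′; 88 + 41.0199/60 = 88.683665
  S → negative
  λ: split at 3 digits → 044° and 9.1985′; 44 + 9.1985/60 = 44.153308
  E → positive

1. -20.39938, -45.76120
2. -0.61481, -5.34368
3. -50.73200, 174.83249
4. -35.99513, 148.62661
5. -88.68367, 44.15331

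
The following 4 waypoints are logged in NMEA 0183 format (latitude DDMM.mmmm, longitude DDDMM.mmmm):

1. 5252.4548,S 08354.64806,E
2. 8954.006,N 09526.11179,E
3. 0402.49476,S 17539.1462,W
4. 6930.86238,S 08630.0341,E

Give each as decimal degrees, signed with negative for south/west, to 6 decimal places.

Point 1:
  φ: split at 2 digits → 52° and 52.4548′; 52 + 52.4548/60 = 52.8742467
  S ⇒ negate
  λ: degrees = first 3 digits = 83, minutes = 54.64806; 83 + 54.64806/60 = 83.9108010
  E ⇒ keep positive
Point 2:
  Lat: degrees = first 2 digits = 89, minutes = 54.006; 89 + 54.006/60 = 89.9001000
  N → positive
  Lon: split at 3 digits → 095° and 26.11179′; 95 + 26.11179/60 = 95.4351965
  E → positive
Point 3:
  Lat: degrees = first 2 digits = 4, minutes = 2.49476; 4 + 2.49476/60 = 4.0415793
  S ⇒ negate
  Lon: split at 3 digits → 175° and 39.1462′; 175 + 39.1462/60 = 175.6524367
  hemisphere W, so the sign is −
Point 4:
  Latitude: degrees = first 2 digits = 69, minutes = 30.86238; 69 + 30.86238/60 = 69.5143730
  hemisphere S, so the sign is −
  λ: degrees = first 3 digits = 86, minutes = 30.0341; 86 + 30.0341/60 = 86.5005683
  E → positive

1. -52.874247, 83.910801
2. 89.900100, 95.435197
3. -4.041579, -175.652437
4. -69.514373, 86.500568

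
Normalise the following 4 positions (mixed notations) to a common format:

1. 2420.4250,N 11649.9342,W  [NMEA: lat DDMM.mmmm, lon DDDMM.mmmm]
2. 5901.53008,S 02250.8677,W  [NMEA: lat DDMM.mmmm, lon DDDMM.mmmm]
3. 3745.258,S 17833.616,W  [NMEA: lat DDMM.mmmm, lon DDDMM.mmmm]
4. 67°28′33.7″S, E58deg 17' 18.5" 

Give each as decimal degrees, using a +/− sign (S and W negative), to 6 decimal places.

1. 24.340417, -116.832237
2. -59.025501, -22.847795
3. -37.754300, -178.560267
4. -67.476028, 58.288472

Point 1:
  Lat: split at 2 digits → 24° and 20.425′; 24 + 20.425/60 = 24.3404167
  N → positive
  λ: split at 3 digits → 116° and 49.9342′; 116 + 49.9342/60 = 116.8322367
  W ⇒ negate
Point 2:
  Latitude: split at 2 digits → 59° and 1.53008′; 59 + 1.53008/60 = 59.0255013
  S → negative
  λ: degrees = first 3 digits = 22, minutes = 50.8677; 22 + 50.8677/60 = 22.8477950
  W ⇒ negate
Point 3:
  φ: degrees = first 2 digits = 37, minutes = 45.258; 37 + 45.258/60 = 37.7543000
  S ⇒ negate
  Lon: split at 3 digits → 178° and 33.616′; 178 + 33.616/60 = 178.5602667
  W → negative
Point 4:
  Latitude: 28′ + 33.7″ = 28.56167′; 67 + 28.56167/60 = 67.4760278
  hemisphere S, so the sign is −
  Lon: 58° + 17/60 + 18.5/3600 = 58 + 0.283333 + 0.005139 = 58.2884722
  E ⇒ keep positive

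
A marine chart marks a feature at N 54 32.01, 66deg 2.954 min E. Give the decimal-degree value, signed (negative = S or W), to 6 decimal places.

54.533500, 66.049233

Latitude: 54 + 32.01/60 = 54.5335000
N ⇒ keep positive
λ: 2.954′ = 0.049233°; total 66.0492333
E ⇒ keep positive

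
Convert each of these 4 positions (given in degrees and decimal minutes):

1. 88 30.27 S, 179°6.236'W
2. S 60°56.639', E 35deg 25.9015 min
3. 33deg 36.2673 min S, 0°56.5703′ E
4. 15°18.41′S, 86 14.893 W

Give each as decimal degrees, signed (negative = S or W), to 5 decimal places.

Point 1:
  φ: 30.27′ = 0.504500°; total 88.504500
  S ⇒ negate
  λ: 179 + 6.236/60 = 179.103933
  W ⇒ negate
Point 2:
  Latitude: 56.639′ = 0.943983°; total 60.943983
  hemisphere S, so the sign is −
  λ: 25.9015′ = 0.431692°; total 35.431692
  E → positive
Point 3:
  Lat: 36.2673′ = 0.604455°; total 33.604455
  S → negative
  Longitude: 56.5703′ = 0.942838°; total 0.942838
  E → positive
Point 4:
  φ: 15 + 18.41/60 = 15.306833
  S → negative
  Lon: 86 + 14.893/60 = 86.248217
  hemisphere W, so the sign is −

1. -88.50450, -179.10393
2. -60.94398, 35.43169
3. -33.60446, 0.94284
4. -15.30683, -86.24822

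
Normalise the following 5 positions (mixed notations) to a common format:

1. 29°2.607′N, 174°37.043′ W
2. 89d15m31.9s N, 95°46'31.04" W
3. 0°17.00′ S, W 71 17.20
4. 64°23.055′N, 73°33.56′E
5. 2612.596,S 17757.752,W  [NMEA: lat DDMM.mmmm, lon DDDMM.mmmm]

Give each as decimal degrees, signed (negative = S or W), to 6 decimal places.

Point 1:
  Lat: 29 + 2.607/60 = 29.0434500
  N ⇒ keep positive
  Lon: 174 + 37.043/60 = 174.6173833
  hemisphere W, so the sign is −
Point 2:
  φ: 15′ + 31.9″ = 15.53167′; 89 + 15.53167/60 = 89.2588611
  N ⇒ keep positive
  Lon: 95° + 46/60 + 31.04/3600 = 95 + 0.766667 + 0.008622 = 95.7752889
  W ⇒ negate
Point 3:
  φ: 0 + 17/60 = 0.2833333
  S → negative
  Longitude: 17.2′ = 0.286667°; total 71.2866667
  W → negative
Point 4:
  Lat: 23.055′ = 0.384250°; total 64.3842500
  N → positive
  λ: 33.56′ = 0.559333°; total 73.5593333
  E → positive
Point 5:
  Lat: degrees = first 2 digits = 26, minutes = 12.596; 26 + 12.596/60 = 26.2099333
  hemisphere S, so the sign is −
  Longitude: split at 3 digits → 177° and 57.752′; 177 + 57.752/60 = 177.9625333
  W → negative

1. 29.043450, -174.617383
2. 89.258861, -95.775289
3. -0.283333, -71.286667
4. 64.384250, 73.559333
5. -26.209933, -177.962533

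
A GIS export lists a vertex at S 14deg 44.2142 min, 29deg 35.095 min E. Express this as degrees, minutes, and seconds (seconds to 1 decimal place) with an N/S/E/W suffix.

Latitude: fractional minutes 0.21420 × 60 = 12.852″
Lon: 35.09500′ → 35′ and 0.09500 × 60 = 5.700″

14°44′12.9″ S, 29°35′5.7″ E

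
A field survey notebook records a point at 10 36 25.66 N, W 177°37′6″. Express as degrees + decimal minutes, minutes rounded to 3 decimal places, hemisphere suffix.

10° 36.428′ N, 177° 37.100′ W

Latitude: seconds/60 = 0.42767; minutes = 36 + 0.42767 = 36.42767
λ: seconds/60 = 0.10000; minutes = 37 + 0.10000 = 37.10000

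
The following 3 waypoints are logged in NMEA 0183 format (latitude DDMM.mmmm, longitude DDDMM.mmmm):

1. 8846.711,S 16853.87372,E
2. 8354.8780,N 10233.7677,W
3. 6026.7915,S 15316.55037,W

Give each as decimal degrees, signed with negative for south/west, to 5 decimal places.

1. -88.77852, 168.89790
2. 83.91463, -102.56280
3. -60.44653, -153.27584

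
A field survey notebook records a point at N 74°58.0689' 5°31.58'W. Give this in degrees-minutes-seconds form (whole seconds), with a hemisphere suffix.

74°58′4″ N, 5°31′35″ W

Latitude: fractional minutes 0.06890 × 60 = 4.13″
λ: fractional minutes 0.58000 × 60 = 34.80″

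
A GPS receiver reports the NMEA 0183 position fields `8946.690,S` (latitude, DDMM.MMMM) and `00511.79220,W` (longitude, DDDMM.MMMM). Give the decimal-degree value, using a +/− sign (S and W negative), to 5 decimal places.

-89.77817, -5.19654

Latitude: degrees = first 2 digits = 89, minutes = 46.69; 89 + 46.69/60 = 89.778167
S ⇒ negate
Lon: degrees = first 3 digits = 5, minutes = 11.7922; 5 + 11.7922/60 = 5.196537
W ⇒ negate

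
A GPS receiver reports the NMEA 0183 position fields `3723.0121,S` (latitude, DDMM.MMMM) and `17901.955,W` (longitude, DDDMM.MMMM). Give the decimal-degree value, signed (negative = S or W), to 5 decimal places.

Latitude: split at 2 digits → 37° and 23.0121′; 37 + 23.0121/60 = 37.383535
S ⇒ negate
Longitude: degrees = first 3 digits = 179, minutes = 1.955; 179 + 1.955/60 = 179.032583
W → negative

-37.38354, -179.03258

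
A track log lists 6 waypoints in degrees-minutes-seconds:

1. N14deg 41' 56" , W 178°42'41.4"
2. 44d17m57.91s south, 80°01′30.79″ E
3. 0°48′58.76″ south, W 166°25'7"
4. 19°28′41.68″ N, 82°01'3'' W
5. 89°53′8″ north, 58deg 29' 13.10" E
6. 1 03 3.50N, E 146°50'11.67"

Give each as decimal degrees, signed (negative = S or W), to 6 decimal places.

Point 1:
  Latitude: 41′ + 56″ = 41.93333′; 14 + 41.93333/60 = 14.6988889
  N → positive
  Longitude: 42′ + 41.4″ = 42.69000′; 178 + 42.69000/60 = 178.7115000
  W → negative
Point 2:
  Lat: 44 + 17/60 + 57.91/3600 = 44.2994194
  S ⇒ negate
  Longitude: 80 + 1/60 + 30.79/3600 = 80.0252194
  E ⇒ keep positive
Point 3:
  φ: 0 + 48/60 + 58.76/3600 = 0.8163222
  S → negative
  Lon: 166° + 25/60 + 7/3600 = 166 + 0.416667 + 0.001944 = 166.4186111
  W → negative
Point 4:
  φ: 19° + 28/60 + 41.68/3600 = 19 + 0.466667 + 0.011578 = 19.4782444
  N ⇒ keep positive
  Lon: 82 + 1/60 + 3/3600 = 82.0175000
  W → negative
Point 5:
  φ: 89 + 53/60 + 8/3600 = 89.8855556
  N ⇒ keep positive
  λ: 58 + 29/60 + 13.1/3600 = 58.4869722
  E ⇒ keep positive
Point 6:
  Latitude: 1 + 3/60 + 3.5/3600 = 1.0509722
  N → positive
  Lon: 146 + 50/60 + 11.67/3600 = 146.8365750
  E → positive

1. 14.698889, -178.711500
2. -44.299419, 80.025219
3. -0.816322, -166.418611
4. 19.478244, -82.017500
5. 89.885556, 58.486972
6. 1.050972, 146.836575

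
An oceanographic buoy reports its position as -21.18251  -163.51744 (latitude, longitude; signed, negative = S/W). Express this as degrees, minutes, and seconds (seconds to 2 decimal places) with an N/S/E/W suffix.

Latitude is negative → S; |value| = 21.182510
φ: 0.182510 × 60 = 10.95060′ → 10′, remainder × 60 = 57.0360″
Longitude is negative → W; |value| = 163.517440
Lon: 0.517440° → 31.04640′; 0.04640 × 60 = 2.7840″

21°10′57.04″ S, 163°31′2.78″ W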